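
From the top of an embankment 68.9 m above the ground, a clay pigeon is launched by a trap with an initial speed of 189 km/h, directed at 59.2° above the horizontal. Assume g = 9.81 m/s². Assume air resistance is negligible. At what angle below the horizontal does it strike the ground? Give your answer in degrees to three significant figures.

65.2°

Convert: 189 km/h = 189/3.6 = 52.50 m/s.
Components: vₓ = 52.50 cos 59.2° = 26.88 m/s, v_y0 = 52.50 sin 59.2° = 45.10 m/s.
With up positive and y = 0 at the ground: y(t) = 68.9 + (45.10) t − 4.905 t². Setting y = 0 and taking the positive root: t = [45.10 + √(45.10² + 2·9.81·68.9)] / 9.81 = (45.10 + 58.18) / 9.81 = 10.53 s.
At impact: v_y = v_y0 − g t = −58.18 m/s; vₓ = 26.88 m/s.
Angle below horizontal: arctan(|v_y|/vₓ) = arctan(58.18/26.88) = 65.20°.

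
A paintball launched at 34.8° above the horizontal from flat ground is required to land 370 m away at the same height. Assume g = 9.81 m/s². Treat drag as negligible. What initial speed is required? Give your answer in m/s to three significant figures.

62.2 m/s

On level ground R = v₀² sin 2θ / g ⇒ v₀ = √(gR / sin 2θ).
v₀ = √(9.81 × 370 / sin 69.60°) = √(3630 / 0.9373) = √3872.6 = 62.23 m/s.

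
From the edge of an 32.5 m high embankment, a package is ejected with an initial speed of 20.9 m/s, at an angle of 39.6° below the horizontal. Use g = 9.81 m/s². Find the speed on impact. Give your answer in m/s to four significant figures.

Components: vₓ = 20.90 cos 39.6° = 16.10 m/s, v_y0 = −13.32 m/s (downward).
With up positive and y = 0 at the ground: y(t) = 32.5 + (−13.32) t − 4.905 t². Setting y = 0 and taking the positive root: t = [−13.32 + √(13.32² + 2·9.81·32.5)] / 9.81 = (−13.32 + 28.55) / 9.81 = 1.552 s.
Vertical velocity at impact: v_y = v_y0 − g t = −13.32 − 9.81 × 1.552 = −28.55 m/s.
Speed: |v| = √(vₓ² + v_y²) = √(16.10² + 28.55²) = 32.78 m/s.

32.78 m/s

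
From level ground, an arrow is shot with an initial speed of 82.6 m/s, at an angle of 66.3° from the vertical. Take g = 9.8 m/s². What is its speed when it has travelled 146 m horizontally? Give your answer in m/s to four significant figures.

76.97 m/s

Resolve: vₓ = 82.60 sin 66.3° = 75.63 m/s and v_y0 = 82.60 cos 66.3° = 33.20 m/s.
Time to reach x = 146 m: t = x/vₓ = 146/75.63 = 1.930 s.
Vertical velocity there: v_y = v_y0 − g t = 33.20 − 9.80 × 1.930 = 14.28 m/s.
Speed: √(vₓ² + v_y²) = √(75.63² + 14.28²) = 76.97 m/s.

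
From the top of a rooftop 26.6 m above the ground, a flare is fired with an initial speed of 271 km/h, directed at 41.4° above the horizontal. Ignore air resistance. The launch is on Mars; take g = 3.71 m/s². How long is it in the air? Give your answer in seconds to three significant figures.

27.4 s

Convert: 271 km/h = 271/3.6 = 75.28 m/s.
Resolve: vₓ = 75.28 cos 41.4° = 56.47 m/s and v_y0 = 75.28 sin 41.4° = 49.78 m/s.
Vertical motion (up positive, ground at y = 0): 1.855 t² − (49.78) t − 26.6 = 0, so t = (49.78 + √(49.78² + 2·3.71·26.6)) / 3.71 = (49.78 + 51.73) / 3.71 = 27.36 s.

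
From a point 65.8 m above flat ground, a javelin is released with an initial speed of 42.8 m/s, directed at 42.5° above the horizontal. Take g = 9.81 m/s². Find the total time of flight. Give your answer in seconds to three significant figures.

Resolve: vₓ = 42.80 cos 42.5° = 31.56 m/s and v_y0 = 42.80 sin 42.5° = 28.92 m/s.
The projectile lands when y = 65.8 + (28.92) t − ½·9.81·t² = 0. Positive root: t = (28.92 + √(28.92² + 2·9.81·65.8)) / 9.81 = (28.92 + 46.12) / 9.81 = 7.649 s.

7.65 s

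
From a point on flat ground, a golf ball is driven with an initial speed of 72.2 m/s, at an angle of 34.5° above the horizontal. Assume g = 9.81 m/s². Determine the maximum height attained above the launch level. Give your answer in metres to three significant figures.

85.2 m

Resolve: vₓ = 72.20 cos 34.5° = 59.50 m/s and v_y0 = 72.20 sin 34.5° = 40.89 m/s.
Peak height H = v_y0² / (2g) = 1672.4 / 19.62 = 85.24 m.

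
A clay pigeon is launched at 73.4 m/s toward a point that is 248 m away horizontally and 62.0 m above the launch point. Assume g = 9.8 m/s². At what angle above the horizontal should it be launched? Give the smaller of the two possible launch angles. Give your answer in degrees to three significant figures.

Trajectory: y = x tanθ − g x² (1 + tan²θ)/(2v₀²). With x = 248, y = 62.0, v₀ = 73.4, g = 9.80:
55.94 tan²θ − 248 tanθ + (117.9) = 0.
tanθ = [248 ± √(248² − 4 × 55.94 × (117.9))] / (2 × 55.94) = (248 ± 187.4) / 111.9, giving tanθ = 0.5418 or 3.892.
θ = 28.45° or 75.59°; the smaller is 28.45°.

28.4°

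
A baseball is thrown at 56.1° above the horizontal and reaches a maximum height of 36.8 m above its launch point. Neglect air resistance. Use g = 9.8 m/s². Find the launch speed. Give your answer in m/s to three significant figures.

32.4 m/s

At the peak v_y = 0, so v_y0 = √(2gH) = √(2 × 9.80 × 36.8) = 26.86 m/s.
v_y0 = v₀ sin θ ⇒ v₀ = 26.86 / sin 56.1° = 32.36 m/s.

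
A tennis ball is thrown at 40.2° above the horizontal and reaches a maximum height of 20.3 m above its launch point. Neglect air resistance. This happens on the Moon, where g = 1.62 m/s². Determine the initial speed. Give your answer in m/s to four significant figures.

12.56 m/s

At the peak v_y = 0, so v_y0 = √(2gH) = √(2 × 1.62 × 20.3) = 8.110 m/s.
v_y0 = v₀ sin θ ⇒ v₀ = 8.110 / sin 40.2° = 12.56 m/s.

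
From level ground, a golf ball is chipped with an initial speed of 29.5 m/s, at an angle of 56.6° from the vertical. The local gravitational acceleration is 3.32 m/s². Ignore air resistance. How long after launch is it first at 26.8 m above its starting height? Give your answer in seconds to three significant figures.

2.10 s

Horizontal component vₓ = 29.50 sin 56.6° = 24.63 m/s; vertical v_y0 = 29.50 cos 56.6° = 16.24 m/s.
Require v_y0 t − ½ g t² = 26.8, i.e. 1.660 t² − 16.24 t + 26.8 = 0.
t = [16.24 ± √(16.24² − 2·3.32·26.8)] / 3.32 = (16.24 ± 9.261) / 3.32, so t = 2.102 s or t = 7.681 s.
The first (ascending) time is 2.102 s.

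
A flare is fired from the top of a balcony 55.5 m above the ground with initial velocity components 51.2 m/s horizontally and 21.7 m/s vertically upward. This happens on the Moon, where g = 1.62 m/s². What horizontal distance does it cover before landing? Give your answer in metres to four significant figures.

With up positive and y = 0 at the ground: y(t) = 55.5 + (21.70) t − 0.8100 t². Setting y = 0 and taking the positive root: t = [21.70 + √(21.70² + 2·1.62·55.5)] / 1.62 = (21.70 + 25.51) / 1.62 = 29.14 s.
Horizontal distance: R = vₓ t = 51.20 × 29.14 = 1492 m.

1492 m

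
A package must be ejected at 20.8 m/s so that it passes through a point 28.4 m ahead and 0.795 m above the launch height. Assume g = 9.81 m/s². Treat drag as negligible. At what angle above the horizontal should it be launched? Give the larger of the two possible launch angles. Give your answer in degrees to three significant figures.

69.7°

Trajectory: y = x tanθ − g x² (1 + tan²θ)/(2v₀²). With x = 28.4, y = 0.795, v₀ = 20.8, g = 9.81:
9.144 tan²θ − 28.4 tanθ + (9.939) = 0.
tanθ = [28.4 ± √(28.4² − 4 × 9.144 × (9.939))] / (2 × 9.144) = (28.4 ± 21.05) / 18.29, giving tanθ = 0.4020 or 2.704.
θ = 21.90° or 69.70°; the larger is 69.70°.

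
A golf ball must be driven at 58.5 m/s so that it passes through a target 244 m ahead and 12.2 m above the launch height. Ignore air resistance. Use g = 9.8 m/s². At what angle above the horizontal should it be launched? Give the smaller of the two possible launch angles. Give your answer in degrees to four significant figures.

Trajectory: y = x tanθ − g x² (1 + tan²θ)/(2v₀²). With x = 244, y = 12.2, v₀ = 58.5, g = 9.80:
85.24 tan²θ − 244 tanθ + (97.44) = 0.
tanθ = [244 ± √(244² − 4 × 85.24 × (97.44))] / (2 × 85.24) = (244 ± 162.2) / 170.5, giving tanθ = 0.4798 or 2.383.
θ = 25.63° or 67.23°; the smaller is 25.63°.

25.63°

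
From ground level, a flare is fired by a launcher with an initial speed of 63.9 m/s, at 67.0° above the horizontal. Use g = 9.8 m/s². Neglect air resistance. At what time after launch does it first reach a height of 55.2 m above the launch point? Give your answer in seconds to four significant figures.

Components: vₓ = 63.90 cos 67.0° = 24.97 m/s, v_y0 = 63.90 sin 67.0° = 58.82 m/s.
Height y(t) = 58.82 t − 4.900 t² = 55.2 gives 4.900 t² − 58.82 t + 55.2 = 0.
t = [58.82 ± √(58.82² − 2·9.80·55.2)] / 9.80 = (58.82 ± 48.76) / 9.80, so t = 1.026 s or t = 10.98 s.
The first (ascending) time is 1.026 s.

1.026 s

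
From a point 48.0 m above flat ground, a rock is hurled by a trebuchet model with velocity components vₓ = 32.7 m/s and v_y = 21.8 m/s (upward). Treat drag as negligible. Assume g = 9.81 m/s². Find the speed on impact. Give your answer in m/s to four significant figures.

49.86 m/s

With up positive and y = 0 at the ground: y(t) = 48.0 + (21.80) t − 4.905 t². Setting y = 0 and taking the positive root: t = [21.80 + √(21.80² + 2·9.81·48.0)] / 9.81 = (21.80 + 37.64) / 9.81 = 6.059 s.
Vertical velocity at impact: v_y = v_y0 − g t = 21.80 − 9.81 × 6.059 = −37.64 m/s.
Speed: |v| = √(vₓ² + v_y²) = √(32.70² + 37.64²) = 49.86 m/s.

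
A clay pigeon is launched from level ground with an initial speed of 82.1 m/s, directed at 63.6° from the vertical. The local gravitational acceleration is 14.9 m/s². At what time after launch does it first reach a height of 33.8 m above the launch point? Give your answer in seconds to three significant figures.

Horizontal component vₓ = 82.10 sin 63.6° = 73.54 m/s; vertical v_y0 = 82.10 cos 63.6° = 36.50 m/s.
Set y = v_y0 t − ½ g t² = 33.8: 7.450 t² − 36.50 t + 33.8 = 0.
Quadratic formula: t = (36.50 ± √325.34) / 14.9 = (36.50 ± 18.04) / 14.9 → t = 1.239 s or 3.661 s.
The first (ascending) time is 1.239 s.

1.24 s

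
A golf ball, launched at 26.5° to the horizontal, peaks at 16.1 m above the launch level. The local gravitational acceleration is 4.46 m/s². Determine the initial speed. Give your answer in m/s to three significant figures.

At the peak v_y = 0, so v_y0 = √(2gH) = √(2 × 4.46 × 16.1) = 11.98 m/s.
v_y0 = v₀ sin θ ⇒ v₀ = 11.98 / sin 26.5° = 26.86 m/s.

26.9 m/s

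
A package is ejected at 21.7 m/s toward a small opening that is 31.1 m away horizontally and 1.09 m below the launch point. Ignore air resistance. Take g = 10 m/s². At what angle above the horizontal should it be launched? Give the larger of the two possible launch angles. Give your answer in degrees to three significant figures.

69.7°

Trajectory: y = x tanθ − g x² (1 + tan²θ)/(2v₀²). With x = 31.1, y = −1.09, v₀ = 21.7, g = 10.0:
10.27 tan²θ − 31.1 tanθ + (9.180) = 0.
tanθ = [31.1 ± √(31.1² − 4 × 10.27 × (9.180))] / (2 × 10.27) = (31.1 ± 24.29) / 20.54, giving tanθ = 0.3315 or 2.697.
θ = 18.34° or 69.65°; the larger is 69.65°.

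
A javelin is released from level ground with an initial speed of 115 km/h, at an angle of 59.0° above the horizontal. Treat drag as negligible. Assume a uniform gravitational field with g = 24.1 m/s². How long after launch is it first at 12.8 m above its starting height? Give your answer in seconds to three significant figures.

Convert: 115 km/h = 115/3.6 = 31.94 m/s.
Horizontal component vₓ = 31.94 cos 59.0° = 16.45 m/s; vertical v_y0 = 31.94 sin 59.0° = 27.38 m/s.
Set y = v_y0 t − ½ g t² = 12.8: 12.05 t² − 27.38 t + 12.8 = 0.
t = [27.38 ± √(27.38² − 2·24.1·12.8)] / 24.1 = (27.38 ± 11.52) / 24.1, so t = 0.6580 s or t = 1.614 s.
The first (ascending) time is 0.6580 s.

0.658 s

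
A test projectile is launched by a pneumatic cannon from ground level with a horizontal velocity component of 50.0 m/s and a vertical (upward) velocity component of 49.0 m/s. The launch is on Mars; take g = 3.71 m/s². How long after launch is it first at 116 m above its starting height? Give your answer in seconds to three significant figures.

Set y = v_y0 t − ½ g t² = 116: 1.855 t² − 49.00 t + 116 = 0.
t = [49.00 ± √(49.00² − 2·3.71·116)] / 3.71 = (49.00 ± 39.25) / 3.71, so t = 2.629 s or t = 23.79 s.
The first (ascending) time is 2.629 s.

2.63 s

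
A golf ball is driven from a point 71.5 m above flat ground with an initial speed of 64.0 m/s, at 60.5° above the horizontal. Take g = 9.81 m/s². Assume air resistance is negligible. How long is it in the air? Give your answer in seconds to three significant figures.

Horizontal component vₓ = 64.00 cos 60.5° = 31.52 m/s; vertical v_y0 = 64.00 sin 60.5° = 55.70 m/s.
Vertical motion (up positive, ground at y = 0): 4.905 t² − (55.70) t − 71.5 = 0, so t = (55.70 + √(55.70² + 2·9.81·71.5)) / 9.81 = (55.70 + 67.12) / 9.81 = 12.52 s.

12.5 s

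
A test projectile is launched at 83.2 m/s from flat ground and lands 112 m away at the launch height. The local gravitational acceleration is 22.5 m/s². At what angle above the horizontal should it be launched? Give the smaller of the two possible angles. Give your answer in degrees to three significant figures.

10.7°

Level-ground range R = v₀² sin(2θ)/g ⇒ sin(2θ) = gR/v₀² = 22.5 × 112 / 83.2² = 0.3640.
2θ = 21.35° or 180° − 21.35° = 158.7°, so θ = 10.67° or 79.33°.
The smaller angle is 10.67°.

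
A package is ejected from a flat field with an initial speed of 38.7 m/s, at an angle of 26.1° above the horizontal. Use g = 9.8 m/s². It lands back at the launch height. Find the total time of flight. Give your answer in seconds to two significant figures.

3.5 s

Resolve: vₓ = 38.70 cos 26.1° = 34.75 m/s and v_y0 = 38.70 sin 26.1° = 17.03 m/s.
It returns to y = 0 when t = 2 v_y0 / g = 2(17.03)/9.80 = 3.475 s.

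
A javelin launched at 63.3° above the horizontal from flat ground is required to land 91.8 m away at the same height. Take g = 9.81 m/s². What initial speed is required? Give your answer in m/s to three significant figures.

From R = (v₀² / g) sin 2θ: v₀ = √(gR / sin 2θ).
v₀ = √(9.81 × 91.8 / sin 126.6°) = √(900.6 / 0.8028) = √1121.7 = 33.49 m/s.

33.5 m/s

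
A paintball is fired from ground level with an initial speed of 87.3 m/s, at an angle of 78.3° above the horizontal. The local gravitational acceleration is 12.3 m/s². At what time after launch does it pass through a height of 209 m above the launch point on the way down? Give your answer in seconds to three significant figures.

Components: vₓ = 87.30 cos 78.3° = 17.70 m/s, v_y0 = 87.30 sin 78.3° = 85.49 m/s.
Height y(t) = 85.49 t − 6.150 t² = 209 gives 6.150 t² − 85.49 t + 209 = 0.
t = [85.49 ± √(85.49² − 2·12.3·209)] / 12.3 = (85.49 ± 46.55) / 12.3, so t = 3.166 s or t = 10.73 s.
The descending-branch root is 10.73 s.

10.7 s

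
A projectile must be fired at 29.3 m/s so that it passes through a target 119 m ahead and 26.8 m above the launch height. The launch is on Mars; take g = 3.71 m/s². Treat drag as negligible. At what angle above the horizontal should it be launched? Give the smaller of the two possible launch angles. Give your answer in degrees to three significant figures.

29.4°

Trajectory: y = x tanθ − g x² (1 + tan²θ)/(2v₀²). With x = 119, y = 26.8, v₀ = 29.3, g = 3.71:
30.60 tan²θ − 119 tanθ + (57.40) = 0.
tanθ = [119 ± √(119² − 4 × 30.60 × (57.40))] / (2 × 30.60) = (119 ± 84.47) / 61.20, giving tanθ = 0.5642 or 3.325.
θ = 29.43° or 73.26°; the smaller is 29.43°.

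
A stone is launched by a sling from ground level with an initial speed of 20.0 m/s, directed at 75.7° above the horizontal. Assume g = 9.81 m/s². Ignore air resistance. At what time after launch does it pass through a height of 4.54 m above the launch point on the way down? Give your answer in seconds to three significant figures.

vₓ = 20.00 cos 75.7° = 4.940 m/s; v_y0 = 20.00 sin 75.7° = 19.38 m/s.
Set y = v_y0 t − ½ g t² = 4.54: 4.905 t² − 19.38 t + 4.54 = 0.
Quadratic formula: t = (19.38 ± √286.52) / 9.81 = (19.38 ± 16.93) / 9.81 → t = 0.2501 s or 3.701 s.
The descending-branch root is 3.701 s.

3.70 s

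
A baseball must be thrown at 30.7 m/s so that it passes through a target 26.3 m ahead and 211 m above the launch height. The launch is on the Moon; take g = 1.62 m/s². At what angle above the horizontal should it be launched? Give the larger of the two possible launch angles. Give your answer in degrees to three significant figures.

Trajectory: y = x tanθ − g x² (1 + tan²θ)/(2v₀²). With x = 26.3, y = 211, v₀ = 30.7, g = 1.62:
0.5945 tan²θ − 26.3 tanθ + (211.6) = 0.
tanθ = [26.3 ± √(26.3² − 4 × 0.5945 × (211.6))] / (2 × 0.5945) = (26.3 ± 13.73) / 1.189, giving tanθ = 10.57 or 33.67.
θ = 84.60° or 88.30°; the larger is 88.30°.

88.3°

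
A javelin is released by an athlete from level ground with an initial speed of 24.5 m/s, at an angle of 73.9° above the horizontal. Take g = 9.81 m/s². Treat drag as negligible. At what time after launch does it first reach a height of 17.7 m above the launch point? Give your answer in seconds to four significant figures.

Resolve: vₓ = 24.50 cos 73.9° = 6.794 m/s and v_y0 = 24.50 sin 73.9° = 23.54 m/s.
Set y = v_y0 t − ½ g t² = 17.7: 4.905 t² − 23.54 t + 17.7 = 0.
t = [23.54 ± √(23.54² − 2·9.81·17.7)] / 9.81 = (23.54 ± 14.38) / 9.81, so t = 0.9335 s or t = 3.865 s.
The first (ascending) time is 0.9335 s.

0.9335 s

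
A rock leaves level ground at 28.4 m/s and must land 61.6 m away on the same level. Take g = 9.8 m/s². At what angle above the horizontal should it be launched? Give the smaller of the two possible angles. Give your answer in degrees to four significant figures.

24.23°

R = v₀² sin 2θ / g gives sin 2θ = gR/v₀² = 9.80·61.6/28.4² = 0.7485.
2θ = 48.46° or 180° − 48.46° = 131.5°, so θ = 24.23° or 65.77°.
The smaller angle is 24.23°.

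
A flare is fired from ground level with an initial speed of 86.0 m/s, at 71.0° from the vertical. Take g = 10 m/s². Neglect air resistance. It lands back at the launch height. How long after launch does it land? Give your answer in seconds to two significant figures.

Horizontal component vₓ = 86.00 sin 71.0° = 81.31 m/s; vertical v_y0 = 86.00 cos 71.0° = 28.00 m/s.
Landing at launch height ⇒ T = 2 v_y0 / g = 2 × 28.00 / 10.0 = 5.600 s.

5.6 s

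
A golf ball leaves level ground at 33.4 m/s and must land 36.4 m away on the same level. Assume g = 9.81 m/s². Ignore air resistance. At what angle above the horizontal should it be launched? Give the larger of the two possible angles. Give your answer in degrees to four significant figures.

From R = (v₀²/g) sin 2θ: sin 2θ = 9.81 × 36.4 / 1115.6 = 0.3201.
2θ = 18.67° or 180° − 18.67° = 161.3°, so θ = 9.334° or 80.67°.
The larger angle is 80.67°.

80.67°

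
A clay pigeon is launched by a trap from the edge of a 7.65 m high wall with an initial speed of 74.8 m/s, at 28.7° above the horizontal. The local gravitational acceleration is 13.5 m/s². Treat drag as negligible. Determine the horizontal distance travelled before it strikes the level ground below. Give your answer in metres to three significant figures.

363 m

Components: vₓ = 74.80 cos 28.7° = 65.61 m/s, v_y0 = 74.80 sin 28.7° = 35.92 m/s.
Vertical motion (up positive, ground at y = 0): 6.750 t² − (35.92) t − 7.65 = 0, so t = (35.92 + √(35.92² + 2·13.5·7.65)) / 13.5 = (35.92 + 38.69) / 13.5 = 5.527 s.
Horizontal distance: R = vₓ t = 65.61 × 5.527 = 362.6 m.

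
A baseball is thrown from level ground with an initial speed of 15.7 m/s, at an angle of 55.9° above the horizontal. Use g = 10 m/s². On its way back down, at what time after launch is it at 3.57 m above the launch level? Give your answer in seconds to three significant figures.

Horizontal component vₓ = 15.70 cos 55.9° = 8.802 m/s; vertical v_y0 = 15.70 sin 55.9° = 13.00 m/s.
Height y(t) = 13.00 t − 5.000 t² = 3.57 gives 5.000 t² − 13.00 t + 3.57 = 0.
t = [13.00 ± √(13.00² − 2·10.0·3.57)] / 10.0 = (13.00 ± 9.880) / 10.0, so t = 0.3121 s or t = 2.288 s.
The descending-branch root is 2.288 s.

2.29 s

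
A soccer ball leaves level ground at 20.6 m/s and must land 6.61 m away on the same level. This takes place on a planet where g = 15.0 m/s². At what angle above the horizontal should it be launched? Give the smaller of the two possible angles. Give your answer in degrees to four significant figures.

6.756°

From R = (v₀²/g) sin 2θ: sin 2θ = 15.0 × 6.61 / 424.36 = 0.2336.
2θ = 13.51° or 180° − 13.51° = 166.5°, so θ = 6.756° or 83.24°.
The smaller angle is 6.756°.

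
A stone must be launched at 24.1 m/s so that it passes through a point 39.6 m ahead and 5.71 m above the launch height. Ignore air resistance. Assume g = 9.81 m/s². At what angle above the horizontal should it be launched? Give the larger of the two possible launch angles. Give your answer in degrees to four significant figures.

67.31°

Trajectory: y = x tanθ − g x² (1 + tan²θ)/(2v₀²). With x = 39.6, y = 5.71, v₀ = 24.1, g = 9.81:
13.24 tan²θ − 39.6 tanθ + (18.95) = 0.
tanθ = [39.6 ± √(39.6² − 4 × 13.24 × (18.95))] / (2 × 13.24) = (39.6 ± 23.75) / 26.49, giving tanθ = 0.5984 or 2.392.
θ = 30.89° or 67.31°; the larger is 67.31°.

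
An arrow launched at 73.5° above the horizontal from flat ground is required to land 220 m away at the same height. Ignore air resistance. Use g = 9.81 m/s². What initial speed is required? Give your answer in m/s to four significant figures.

Level-ground range: R = v₀² sin(2θ)/g, so v₀ = √(gR / sin 2θ).
v₀ = √(9.81 × 220 / sin 147.0°) = √(2158 / 0.5446) = √3962.6 = 62.95 m/s.

62.95 m/s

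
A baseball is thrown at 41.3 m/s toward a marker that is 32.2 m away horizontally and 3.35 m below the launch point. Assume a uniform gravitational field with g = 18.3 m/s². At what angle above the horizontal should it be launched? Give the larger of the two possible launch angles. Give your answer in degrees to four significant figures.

80.08°

Trajectory: y = x tanθ − g x² (1 + tan²θ)/(2v₀²). With x = 32.2, y = −3.35, v₀ = 41.3, g = 18.3:
5.562 tan²θ − 32.2 tanθ + (2.212) = 0.
tanθ = [32.2 ± √(32.2² − 4 × 5.562 × (2.212))] / (2 × 5.562) = (32.2 ± 31.43) / 11.12, giving tanθ = 0.06953 or 5.720.
θ = 3.977° or 80.08°; the larger is 80.08°.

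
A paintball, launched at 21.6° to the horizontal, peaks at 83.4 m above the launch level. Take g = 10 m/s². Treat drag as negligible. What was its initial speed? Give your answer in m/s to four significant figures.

At the peak v_y = 0, so v_y0 = √(2gH) = √(2 × 10.0 × 83.4) = 40.84 m/s.
v_y0 = v₀ sin θ ⇒ v₀ = 40.84 / sin 21.6° = 110.9 m/s.

110.9 m/s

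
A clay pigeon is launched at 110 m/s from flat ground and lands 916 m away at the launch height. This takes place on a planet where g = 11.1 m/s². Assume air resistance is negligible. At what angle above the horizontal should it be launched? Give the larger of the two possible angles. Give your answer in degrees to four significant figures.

From R = (v₀²/g) sin 2θ: sin 2θ = 11.1 × 916 / 12100 = 0.8403.
2θ = 57.17° or 180° − 57.17° = 122.8°, so θ = 28.59° or 61.41°.
The larger angle is 61.41°.

61.41°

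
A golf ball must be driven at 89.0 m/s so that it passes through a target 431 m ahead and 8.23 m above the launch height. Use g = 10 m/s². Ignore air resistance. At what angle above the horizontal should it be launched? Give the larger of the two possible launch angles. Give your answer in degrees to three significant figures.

73.4°

Trajectory: y = x tanθ − g x² (1 + tan²θ)/(2v₀²). With x = 431, y = 8.23, v₀ = 89.0, g = 10.0:
117.3 tan²θ − 431 tanθ + (125.5) = 0.
tanθ = [431 ± √(431² − 4 × 117.3 × (125.5))] / (2 × 117.3) = (431 ± 356.2) / 234.5, giving tanθ = 0.3188 or 3.357.
θ = 17.68° or 73.41°; the larger is 73.41°.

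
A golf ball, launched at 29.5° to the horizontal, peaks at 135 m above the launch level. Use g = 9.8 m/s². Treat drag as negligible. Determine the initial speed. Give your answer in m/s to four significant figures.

104.5 m/s

At the peak v_y = 0, so v_y0 = √(2gH) = √(2 × 9.80 × 135) = 51.44 m/s.
v_y0 = v₀ sin θ ⇒ v₀ = 51.44 / sin 29.5° = 104.5 m/s.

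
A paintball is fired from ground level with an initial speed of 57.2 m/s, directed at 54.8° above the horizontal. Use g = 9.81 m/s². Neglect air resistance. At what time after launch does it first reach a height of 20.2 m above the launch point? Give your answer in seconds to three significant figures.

Components: vₓ = 57.20 cos 54.8° = 32.97 m/s, v_y0 = 57.20 sin 54.8° = 46.74 m/s.
Height y(t) = 46.74 t − 4.905 t² = 20.2 gives 4.905 t² − 46.74 t + 20.2 = 0.
Quadratic formula: t = (46.74 ± √1788.4) / 9.81 = (46.74 ± 42.29) / 9.81 → t = 0.4538 s or 9.075 s.
The first (ascending) time is 0.4538 s.

0.454 s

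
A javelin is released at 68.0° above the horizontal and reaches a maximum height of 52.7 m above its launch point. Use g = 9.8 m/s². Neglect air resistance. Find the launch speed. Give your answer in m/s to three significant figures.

At the peak v_y = 0, so v_y0 = √(2gH) = √(2 × 9.80 × 52.7) = 32.14 m/s.
v_y0 = v₀ sin θ ⇒ v₀ = 32.14 / sin 68.0° = 34.66 m/s.

34.7 m/s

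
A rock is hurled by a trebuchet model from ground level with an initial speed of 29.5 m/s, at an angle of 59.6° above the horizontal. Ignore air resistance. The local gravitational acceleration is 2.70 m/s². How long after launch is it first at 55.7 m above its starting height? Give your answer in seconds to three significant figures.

2.53 s

Components: vₓ = 29.50 cos 59.6° = 14.93 m/s, v_y0 = 29.50 sin 59.6° = 25.44 m/s.
Height y(t) = 25.44 t − 1.350 t² = 55.7 gives 1.350 t² − 25.44 t + 55.7 = 0.
t = [25.44 ± √(25.44² − 2·2.70·55.7)] / 2.70 = (25.44 ± 18.62) / 2.70, so t = 2.528 s or t = 16.32 s.
The first (ascending) time is 2.528 s.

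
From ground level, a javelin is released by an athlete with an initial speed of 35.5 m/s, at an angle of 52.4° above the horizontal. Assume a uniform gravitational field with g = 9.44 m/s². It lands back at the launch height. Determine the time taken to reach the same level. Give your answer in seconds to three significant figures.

5.96 s

Resolve: vₓ = 35.50 cos 52.4° = 21.66 m/s and v_y0 = 35.50 sin 52.4° = 28.13 m/s.
Landing at launch height ⇒ T = 2 v_y0 / g = 2 × 28.13 / 9.44 = 5.959 s.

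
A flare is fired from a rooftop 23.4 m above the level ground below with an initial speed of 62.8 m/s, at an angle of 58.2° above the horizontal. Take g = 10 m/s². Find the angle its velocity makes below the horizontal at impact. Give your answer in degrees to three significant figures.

Components: vₓ = 62.80 cos 58.2° = 33.09 m/s, v_y0 = 62.80 sin 58.2° = 53.37 m/s.
With up positive and y = 0 at the ground: y(t) = 23.4 + (53.37) t − 5.000 t². Setting y = 0 and taking the positive root: t = [53.37 + √(53.37² + 2·10.0·23.4)] / 10.0 = (53.37 + 57.59) / 10.0 = 11.10 s.
At impact: v_y = v_y0 − g t = −57.59 m/s; vₓ = 33.09 m/s.
Angle below horizontal: arctan(|v_y|/vₓ) = arctan(57.59/33.09) = 60.12°.

60.1°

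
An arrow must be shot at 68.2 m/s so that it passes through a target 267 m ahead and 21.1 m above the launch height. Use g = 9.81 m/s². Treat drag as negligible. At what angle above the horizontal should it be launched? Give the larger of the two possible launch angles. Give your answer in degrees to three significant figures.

Trajectory: y = x tanθ − g x² (1 + tan²θ)/(2v₀²). With x = 267, y = 21.1, v₀ = 68.2, g = 9.81:
75.18 tan²θ − 267 tanθ + (96.28) = 0.
tanθ = [267 ± √(267² − 4 × 75.18 × (96.28))] / (2 × 75.18) = (267 ± 205.8) / 150.4, giving tanθ = 0.4073 or 3.144.
θ = 22.16° or 72.36°; the larger is 72.36°.

72.4°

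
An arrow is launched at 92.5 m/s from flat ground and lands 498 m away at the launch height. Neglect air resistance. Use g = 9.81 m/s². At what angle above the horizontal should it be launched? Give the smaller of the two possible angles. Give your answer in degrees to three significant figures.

Level-ground range R = v₀² sin(2θ)/g ⇒ sin(2θ) = gR/v₀² = 9.81 × 498 / 92.5² = 0.5710.
2θ = 34.82° or 180° − 34.82° = 145.2°, so θ = 17.41° or 72.59°.
The smaller angle is 17.41°.

17.4°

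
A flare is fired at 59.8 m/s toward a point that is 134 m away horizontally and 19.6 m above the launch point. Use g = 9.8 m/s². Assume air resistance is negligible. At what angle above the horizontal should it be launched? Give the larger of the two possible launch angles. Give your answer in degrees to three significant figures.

Trajectory: y = x tanθ − g x² (1 + tan²θ)/(2v₀²). With x = 134, y = 19.6, v₀ = 59.8, g = 9.80:
24.60 tan²θ − 134 tanθ + (44.20) = 0.
tanθ = [134 ± √(134² − 4 × 24.60 × (44.20))] / (2 × 24.60) = (134 ± 116.6) / 49.21, giving tanθ = 0.3527 or 5.094.
θ = 19.43° or 78.89°; the larger is 78.89°.

78.9°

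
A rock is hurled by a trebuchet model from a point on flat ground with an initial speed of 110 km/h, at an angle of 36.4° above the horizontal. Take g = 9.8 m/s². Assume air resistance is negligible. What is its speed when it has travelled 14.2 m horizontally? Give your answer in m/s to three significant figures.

Convert: 110 km/h = 110/3.6 = 30.56 m/s.
Resolve: vₓ = 30.56 cos 36.4° = 24.59 m/s and v_y0 = 30.56 sin 36.4° = 18.13 m/s.
x = vₓ t ⇒ t = 14.2/24.59 = 0.5774 s.
Vertical velocity there: v_y = v_y0 − g t = 18.13 − 9.80 × 0.5774 = 12.47 m/s.
Speed: √(vₓ² + v_y²) = √(24.59² + 12.47²) = 27.58 m/s.

27.6 m/s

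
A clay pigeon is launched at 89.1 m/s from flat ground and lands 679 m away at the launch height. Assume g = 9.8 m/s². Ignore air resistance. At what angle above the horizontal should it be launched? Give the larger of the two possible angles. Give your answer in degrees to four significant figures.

Level-ground range R = v₀² sin(2θ)/g ⇒ sin(2θ) = gR/v₀² = 9.80 × 679 / 89.1² = 0.8382.
2θ = 56.95° or 180° − 56.95° = 123.1°, so θ = 28.47° or 61.53°.
The larger angle is 61.53°.

61.53°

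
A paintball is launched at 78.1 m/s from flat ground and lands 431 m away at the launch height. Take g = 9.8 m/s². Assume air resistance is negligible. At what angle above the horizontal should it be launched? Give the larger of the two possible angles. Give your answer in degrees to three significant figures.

68.1°

Level-ground range R = v₀² sin(2θ)/g ⇒ sin(2θ) = gR/v₀² = 9.80 × 431 / 78.1² = 0.6925.
2θ = 43.83° or 180° − 43.83° = 136.2°, so θ = 21.91° or 68.09°.
The larger angle is 68.09°.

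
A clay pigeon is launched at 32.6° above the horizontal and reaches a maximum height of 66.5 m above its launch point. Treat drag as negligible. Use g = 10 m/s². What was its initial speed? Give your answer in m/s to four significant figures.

67.69 m/s

At the peak v_y = 0, so v_y0 = √(2gH) = √(2 × 10.0 × 66.5) = 36.47 m/s.
v_y0 = v₀ sin θ ⇒ v₀ = 36.47 / sin 32.6° = 67.69 m/s.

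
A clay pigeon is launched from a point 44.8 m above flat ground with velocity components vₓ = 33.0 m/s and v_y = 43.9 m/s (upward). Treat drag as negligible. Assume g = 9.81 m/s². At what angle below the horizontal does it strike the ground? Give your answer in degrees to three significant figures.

58.1°

With up positive and y = 0 at the ground: y(t) = 44.8 + (43.90) t − 4.905 t². Setting y = 0 and taking the positive root: t = [43.90 + √(43.90² + 2·9.81·44.8)] / 9.81 = (43.90 + 52.97) / 9.81 = 9.875 s.
At impact: v_y = v_y0 − g t = −52.97 m/s; vₓ = 33.00 m/s.
Angle below horizontal: arctan(|v_y|/vₓ) = arctan(52.97/33.00) = 58.08°.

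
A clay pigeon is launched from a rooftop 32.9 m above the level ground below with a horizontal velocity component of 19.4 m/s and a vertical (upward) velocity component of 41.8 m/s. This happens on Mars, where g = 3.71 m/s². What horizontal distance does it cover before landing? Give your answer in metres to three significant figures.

Vertical motion (up positive, ground at y = 0): 1.855 t² − (41.80) t − 32.9 = 0, so t = (41.80 + √(41.80² + 2·3.71·32.9)) / 3.71 = (41.80 + 44.62) / 3.71 = 23.30 s.
Horizontal distance: R = vₓ t = 19.40 × 23.30 = 451.9 m.

452 m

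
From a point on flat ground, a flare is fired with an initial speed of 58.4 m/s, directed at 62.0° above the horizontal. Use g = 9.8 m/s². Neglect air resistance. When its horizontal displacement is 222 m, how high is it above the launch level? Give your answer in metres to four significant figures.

Horizontal component vₓ = 58.40 cos 62.0° = 27.42 m/s; vertical v_y0 = 58.40 sin 62.0° = 51.56 m/s.
Time to reach x = 222 m: t = x/vₓ = 222/27.42 = 8.097 s.
Height: y = v_y0 t − ½ g t² = 51.56 × 8.097 − 4.900 × 8.097² = 417.5 − 321.3 = 96.26 m.

96.26 m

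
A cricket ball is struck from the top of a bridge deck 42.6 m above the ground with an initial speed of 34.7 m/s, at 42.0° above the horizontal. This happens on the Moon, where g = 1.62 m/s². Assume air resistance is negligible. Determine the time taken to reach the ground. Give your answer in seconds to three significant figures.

30.4 s

Components: vₓ = 34.70 cos 42.0° = 25.79 m/s, v_y0 = 34.70 sin 42.0° = 23.22 m/s.
The projectile lands when y = 42.6 + (23.22) t − ½·1.62·t² = 0. Positive root: t = (23.22 + √(23.22² + 2·1.62·42.6)) / 1.62 = (23.22 + 26.02) / 1.62 = 30.40 s.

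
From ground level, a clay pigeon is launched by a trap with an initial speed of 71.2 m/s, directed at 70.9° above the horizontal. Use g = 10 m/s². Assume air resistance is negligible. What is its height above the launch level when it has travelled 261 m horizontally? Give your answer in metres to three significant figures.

Components: vₓ = 71.20 cos 70.9° = 23.30 m/s, v_y0 = 71.20 sin 70.9° = 67.28 m/s.
x = vₓ t ⇒ t = 261/23.30 = 11.20 s.
Height: y = v_y0 t − ½ g t² = 67.28 × 11.20 − 5.000 × 11.20² = 753.7 − 627.5 = 126.2 m.

126 m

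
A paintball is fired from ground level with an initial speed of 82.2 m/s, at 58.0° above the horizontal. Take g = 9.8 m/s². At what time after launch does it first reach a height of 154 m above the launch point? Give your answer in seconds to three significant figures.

2.73 s

Horizontal component vₓ = 82.20 cos 58.0° = 43.56 m/s; vertical v_y0 = 82.20 sin 58.0° = 69.71 m/s.
Height y(t) = 69.71 t − 4.900 t² = 154 gives 4.900 t² − 69.71 t + 154 = 0.
t = [69.71 ± √(69.71² − 2·9.80·154)] / 9.80 = (69.71 ± 42.91) / 9.80, so t = 2.735 s or t = 11.49 s.
The first (ascending) time is 2.735 s.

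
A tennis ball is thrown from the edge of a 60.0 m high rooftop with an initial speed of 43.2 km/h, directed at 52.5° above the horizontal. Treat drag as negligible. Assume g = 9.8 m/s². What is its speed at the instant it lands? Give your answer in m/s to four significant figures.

Convert: 43.2 km/h = 43.2/3.6 = 12.00 m/s.
Horizontal component vₓ = 12.00 cos 52.5° = 7.305 m/s; vertical v_y0 = 12.00 sin 52.5° = 9.520 m/s.
With up positive and y = 0 at the ground: y(t) = 60.0 + (9.520) t − 4.900 t². Setting y = 0 and taking the positive root: t = [9.520 + √(9.520² + 2·9.80·60.0)] / 9.80 = (9.520 + 35.59) / 9.80 = 4.603 s.
Vertical velocity at impact: v_y = v_y0 − g t = 9.520 − 9.80 × 4.603 = −35.59 m/s.
Speed: |v| = √(vₓ² + v_y²) = √(7.305² + 35.59²) = 36.33 m/s.

36.33 m/s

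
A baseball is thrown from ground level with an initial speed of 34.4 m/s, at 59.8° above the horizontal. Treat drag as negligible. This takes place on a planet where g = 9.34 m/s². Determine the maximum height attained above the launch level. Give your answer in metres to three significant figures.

47.3 m

Horizontal component vₓ = 34.40 cos 59.8° = 17.30 m/s; vertical v_y0 = 34.40 sin 59.8° = 29.73 m/s.
Peak height H = v_y0² / (2g) = 883.94 / 18.68 = 47.32 m.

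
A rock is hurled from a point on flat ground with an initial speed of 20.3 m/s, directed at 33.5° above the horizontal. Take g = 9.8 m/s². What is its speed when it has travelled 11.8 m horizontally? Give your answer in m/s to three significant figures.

17.5 m/s

vₓ = 20.30 cos 33.5° = 16.93 m/s; v_y0 = 20.30 sin 33.5° = 11.20 m/s.
x = vₓ t ⇒ t = 11.8/16.93 = 0.6971 s.
Vertical velocity there: v_y = v_y0 − g t = 11.20 − 9.80 × 0.6971 = 4.373 m/s.
Speed: √(vₓ² + v_y²) = √(16.93² + 4.373²) = 17.48 m/s.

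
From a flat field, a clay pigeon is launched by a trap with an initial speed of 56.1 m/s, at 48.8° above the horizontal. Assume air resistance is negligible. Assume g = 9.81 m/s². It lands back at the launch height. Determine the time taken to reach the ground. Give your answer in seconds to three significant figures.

Components: vₓ = 56.10 cos 48.8° = 36.95 m/s, v_y0 = 56.10 sin 48.8° = 42.21 m/s.
It returns to y = 0 when t = 2 v_y0 / g = 2(42.21)/9.81 = 8.606 s.

8.61 s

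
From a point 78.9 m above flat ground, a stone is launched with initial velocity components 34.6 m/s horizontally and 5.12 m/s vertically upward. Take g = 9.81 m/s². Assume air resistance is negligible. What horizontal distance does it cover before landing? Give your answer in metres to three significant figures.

158 m

Vertical motion (up positive, ground at y = 0): 4.905 t² − (5.120) t − 78.9 = 0, so t = (5.120 + √(5.120² + 2·9.81·78.9)) / 9.81 = (5.120 + 39.68) / 9.81 = 4.566 s.
Horizontal distance: R = vₓ t = 34.60 × 4.566 = 158.0 m.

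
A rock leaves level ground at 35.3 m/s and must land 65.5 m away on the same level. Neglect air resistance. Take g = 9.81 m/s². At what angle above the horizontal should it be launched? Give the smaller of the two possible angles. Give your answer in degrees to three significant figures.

15.5°

Level-ground range R = v₀² sin(2θ)/g ⇒ sin(2θ) = gR/v₀² = 9.81 × 65.5 / 35.3² = 0.5157.
2θ = 31.04° or 180° − 31.04° = 149.0°, so θ = 15.52° or 74.48°.
The smaller angle is 15.52°.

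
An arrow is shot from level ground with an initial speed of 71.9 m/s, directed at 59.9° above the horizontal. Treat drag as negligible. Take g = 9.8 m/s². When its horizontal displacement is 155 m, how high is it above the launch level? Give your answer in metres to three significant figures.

Horizontal component vₓ = 71.90 cos 59.9° = 36.06 m/s; vertical v_y0 = 71.90 sin 59.9° = 62.20 m/s.
x = vₓ t ⇒ t = 155/36.06 = 4.299 s.
Height: y = v_y0 t − ½ g t² = 62.20 × 4.299 − 4.900 × 4.299² = 267.4 − 90.54 = 176.8 m.

177 m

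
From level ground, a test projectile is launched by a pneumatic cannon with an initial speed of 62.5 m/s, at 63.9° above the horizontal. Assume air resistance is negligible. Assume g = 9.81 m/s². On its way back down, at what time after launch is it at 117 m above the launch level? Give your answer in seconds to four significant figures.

8.701 s

Horizontal component vₓ = 62.50 cos 63.9° = 27.50 m/s; vertical v_y0 = 62.50 sin 63.9° = 56.13 m/s.
Set y = v_y0 t − ½ g t² = 117: 4.905 t² − 56.13 t + 117 = 0.
Quadratic formula: t = (56.13 ± √854.67) / 9.81 = (56.13 ± 29.23) / 9.81 → t = 2.741 s or 8.701 s.
The descending-branch root is 8.701 s.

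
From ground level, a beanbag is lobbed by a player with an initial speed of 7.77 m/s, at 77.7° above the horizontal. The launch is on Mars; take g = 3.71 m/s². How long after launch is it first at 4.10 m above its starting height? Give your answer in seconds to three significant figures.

Horizontal component vₓ = 7.770 cos 77.7° = 1.655 m/s; vertical v_y0 = 7.770 sin 77.7° = 7.592 m/s.
Set y = v_y0 t − ½ g t² = 4.10: 1.855 t² − 7.592 t + 4.10 = 0.
t = [7.592 ± √(7.592² − 2·3.71·4.10)] / 3.71 = (7.592 ± 5.216) / 3.71, so t = 0.6402 s or t = 3.452 s.
The first (ascending) time is 0.6402 s.

0.640 s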